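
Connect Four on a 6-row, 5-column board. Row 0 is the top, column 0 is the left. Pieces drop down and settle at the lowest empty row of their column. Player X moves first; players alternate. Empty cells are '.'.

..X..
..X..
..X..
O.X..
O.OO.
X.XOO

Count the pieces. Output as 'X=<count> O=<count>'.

X=6 O=6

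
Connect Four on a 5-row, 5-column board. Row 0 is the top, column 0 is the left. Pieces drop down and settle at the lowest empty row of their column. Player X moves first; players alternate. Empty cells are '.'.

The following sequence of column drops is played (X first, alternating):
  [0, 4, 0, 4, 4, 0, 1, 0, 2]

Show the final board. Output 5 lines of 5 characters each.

Move 1: X drops in col 0, lands at row 4
Move 2: O drops in col 4, lands at row 4
Move 3: X drops in col 0, lands at row 3
Move 4: O drops in col 4, lands at row 3
Move 5: X drops in col 4, lands at row 2
Move 6: O drops in col 0, lands at row 2
Move 7: X drops in col 1, lands at row 4
Move 8: O drops in col 0, lands at row 1
Move 9: X drops in col 2, lands at row 4

Answer: .....
O....
O...X
X...O
XXX.O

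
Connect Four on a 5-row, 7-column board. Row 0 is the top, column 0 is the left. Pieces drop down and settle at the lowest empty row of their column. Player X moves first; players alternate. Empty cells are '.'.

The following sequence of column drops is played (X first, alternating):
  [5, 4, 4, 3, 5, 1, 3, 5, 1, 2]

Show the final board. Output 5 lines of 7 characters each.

Answer: .......
.......
.....O.
.X.XXX.
.OOOOX.

Derivation:
Move 1: X drops in col 5, lands at row 4
Move 2: O drops in col 4, lands at row 4
Move 3: X drops in col 4, lands at row 3
Move 4: O drops in col 3, lands at row 4
Move 5: X drops in col 5, lands at row 3
Move 6: O drops in col 1, lands at row 4
Move 7: X drops in col 3, lands at row 3
Move 8: O drops in col 5, lands at row 2
Move 9: X drops in col 1, lands at row 3
Move 10: O drops in col 2, lands at row 4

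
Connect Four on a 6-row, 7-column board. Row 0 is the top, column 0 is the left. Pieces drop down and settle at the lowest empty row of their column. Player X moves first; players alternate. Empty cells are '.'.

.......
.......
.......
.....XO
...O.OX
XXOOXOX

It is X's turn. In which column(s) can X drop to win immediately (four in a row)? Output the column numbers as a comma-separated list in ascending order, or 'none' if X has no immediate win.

Answer: none

Derivation:
col 0: drop X → no win
col 1: drop X → no win
col 2: drop X → no win
col 3: drop X → no win
col 4: drop X → no win
col 5: drop X → no win
col 6: drop X → no win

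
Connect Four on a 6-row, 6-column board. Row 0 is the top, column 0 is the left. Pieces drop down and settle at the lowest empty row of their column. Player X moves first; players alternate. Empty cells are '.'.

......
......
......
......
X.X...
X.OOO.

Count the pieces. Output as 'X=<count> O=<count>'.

X=3 O=3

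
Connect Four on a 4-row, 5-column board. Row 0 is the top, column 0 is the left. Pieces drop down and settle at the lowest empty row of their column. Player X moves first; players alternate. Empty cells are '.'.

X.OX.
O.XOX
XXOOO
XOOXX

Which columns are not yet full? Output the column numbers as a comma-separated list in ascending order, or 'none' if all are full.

Answer: 1,4

Derivation:
col 0: top cell = 'X' → FULL
col 1: top cell = '.' → open
col 2: top cell = 'O' → FULL
col 3: top cell = 'X' → FULL
col 4: top cell = '.' → open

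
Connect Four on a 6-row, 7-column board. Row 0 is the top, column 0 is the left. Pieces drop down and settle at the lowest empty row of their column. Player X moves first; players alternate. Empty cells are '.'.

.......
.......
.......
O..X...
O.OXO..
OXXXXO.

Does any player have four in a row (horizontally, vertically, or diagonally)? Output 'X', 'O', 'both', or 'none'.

X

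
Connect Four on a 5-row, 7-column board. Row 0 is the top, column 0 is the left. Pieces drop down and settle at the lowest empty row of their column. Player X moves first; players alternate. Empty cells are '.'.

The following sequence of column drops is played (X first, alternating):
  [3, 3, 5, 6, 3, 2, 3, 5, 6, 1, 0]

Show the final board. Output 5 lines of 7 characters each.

Move 1: X drops in col 3, lands at row 4
Move 2: O drops in col 3, lands at row 3
Move 3: X drops in col 5, lands at row 4
Move 4: O drops in col 6, lands at row 4
Move 5: X drops in col 3, lands at row 2
Move 6: O drops in col 2, lands at row 4
Move 7: X drops in col 3, lands at row 1
Move 8: O drops in col 5, lands at row 3
Move 9: X drops in col 6, lands at row 3
Move 10: O drops in col 1, lands at row 4
Move 11: X drops in col 0, lands at row 4

Answer: .......
...X...
...X...
...O.OX
XOOX.XO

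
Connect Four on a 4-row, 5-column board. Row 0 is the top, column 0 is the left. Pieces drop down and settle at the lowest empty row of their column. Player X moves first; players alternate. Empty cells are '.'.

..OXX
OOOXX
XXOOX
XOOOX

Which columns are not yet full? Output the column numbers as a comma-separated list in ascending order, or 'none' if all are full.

Answer: 0,1

Derivation:
col 0: top cell = '.' → open
col 1: top cell = '.' → open
col 2: top cell = 'O' → FULL
col 3: top cell = 'X' → FULL
col 4: top cell = 'X' → FULL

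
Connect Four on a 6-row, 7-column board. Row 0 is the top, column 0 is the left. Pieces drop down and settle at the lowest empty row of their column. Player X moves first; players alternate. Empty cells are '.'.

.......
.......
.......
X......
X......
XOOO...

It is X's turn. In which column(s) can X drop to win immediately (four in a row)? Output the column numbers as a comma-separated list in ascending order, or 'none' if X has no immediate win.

Answer: 0

Derivation:
col 0: drop X → WIN!
col 1: drop X → no win
col 2: drop X → no win
col 3: drop X → no win
col 4: drop X → no win
col 5: drop X → no win
col 6: drop X → no win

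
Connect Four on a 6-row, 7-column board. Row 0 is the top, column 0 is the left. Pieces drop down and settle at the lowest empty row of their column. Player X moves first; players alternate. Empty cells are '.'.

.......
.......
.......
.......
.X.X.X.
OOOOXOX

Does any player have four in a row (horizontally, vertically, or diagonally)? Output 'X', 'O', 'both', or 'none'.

O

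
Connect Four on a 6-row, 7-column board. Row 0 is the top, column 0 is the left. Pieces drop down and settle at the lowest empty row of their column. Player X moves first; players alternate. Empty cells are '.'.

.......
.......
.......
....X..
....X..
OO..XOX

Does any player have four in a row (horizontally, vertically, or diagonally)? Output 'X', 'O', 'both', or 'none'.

none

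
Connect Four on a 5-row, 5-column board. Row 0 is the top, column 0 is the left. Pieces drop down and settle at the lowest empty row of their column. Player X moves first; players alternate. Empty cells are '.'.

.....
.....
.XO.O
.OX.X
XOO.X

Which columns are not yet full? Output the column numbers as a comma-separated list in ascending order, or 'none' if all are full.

Answer: 0,1,2,3,4

Derivation:
col 0: top cell = '.' → open
col 1: top cell = '.' → open
col 2: top cell = '.' → open
col 3: top cell = '.' → open
col 4: top cell = '.' → open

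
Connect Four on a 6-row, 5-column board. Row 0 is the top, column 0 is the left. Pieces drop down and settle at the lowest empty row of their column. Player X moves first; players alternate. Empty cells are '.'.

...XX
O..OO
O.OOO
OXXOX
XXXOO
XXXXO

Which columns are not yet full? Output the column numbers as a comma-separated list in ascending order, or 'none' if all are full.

Answer: 0,1,2

Derivation:
col 0: top cell = '.' → open
col 1: top cell = '.' → open
col 2: top cell = '.' → open
col 3: top cell = 'X' → FULL
col 4: top cell = 'X' → FULL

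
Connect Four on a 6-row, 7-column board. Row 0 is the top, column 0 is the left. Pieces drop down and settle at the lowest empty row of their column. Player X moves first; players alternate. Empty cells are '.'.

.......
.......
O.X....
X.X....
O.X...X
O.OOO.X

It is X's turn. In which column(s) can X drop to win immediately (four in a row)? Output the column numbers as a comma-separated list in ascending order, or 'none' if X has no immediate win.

Answer: 2

Derivation:
col 0: drop X → no win
col 1: drop X → no win
col 2: drop X → WIN!
col 3: drop X → no win
col 4: drop X → no win
col 5: drop X → no win
col 6: drop X → no win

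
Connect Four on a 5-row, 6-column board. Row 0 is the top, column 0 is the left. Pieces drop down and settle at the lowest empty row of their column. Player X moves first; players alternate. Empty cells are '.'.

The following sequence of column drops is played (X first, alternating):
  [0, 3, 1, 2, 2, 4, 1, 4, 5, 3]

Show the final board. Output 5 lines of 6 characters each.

Move 1: X drops in col 0, lands at row 4
Move 2: O drops in col 3, lands at row 4
Move 3: X drops in col 1, lands at row 4
Move 4: O drops in col 2, lands at row 4
Move 5: X drops in col 2, lands at row 3
Move 6: O drops in col 4, lands at row 4
Move 7: X drops in col 1, lands at row 3
Move 8: O drops in col 4, lands at row 3
Move 9: X drops in col 5, lands at row 4
Move 10: O drops in col 3, lands at row 3

Answer: ......
......
......
.XXOO.
XXOOOX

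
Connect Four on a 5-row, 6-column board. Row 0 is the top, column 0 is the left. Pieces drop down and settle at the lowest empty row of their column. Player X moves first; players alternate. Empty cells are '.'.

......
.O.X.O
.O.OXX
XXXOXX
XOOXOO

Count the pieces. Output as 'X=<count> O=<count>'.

X=10 O=9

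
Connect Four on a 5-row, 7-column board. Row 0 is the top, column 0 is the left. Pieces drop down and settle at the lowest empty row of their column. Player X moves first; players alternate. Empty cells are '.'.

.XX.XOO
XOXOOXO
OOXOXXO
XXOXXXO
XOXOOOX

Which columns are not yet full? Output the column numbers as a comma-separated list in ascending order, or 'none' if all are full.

col 0: top cell = '.' → open
col 1: top cell = 'X' → FULL
col 2: top cell = 'X' → FULL
col 3: top cell = '.' → open
col 4: top cell = 'X' → FULL
col 5: top cell = 'O' → FULL
col 6: top cell = 'O' → FULL

Answer: 0,3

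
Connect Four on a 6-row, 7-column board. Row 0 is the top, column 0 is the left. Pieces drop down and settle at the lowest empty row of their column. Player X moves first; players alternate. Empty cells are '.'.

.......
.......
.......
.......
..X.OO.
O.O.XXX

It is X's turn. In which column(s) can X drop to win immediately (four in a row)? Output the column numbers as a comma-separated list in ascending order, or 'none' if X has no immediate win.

Answer: 3

Derivation:
col 0: drop X → no win
col 1: drop X → no win
col 2: drop X → no win
col 3: drop X → WIN!
col 4: drop X → no win
col 5: drop X → no win
col 6: drop X → no win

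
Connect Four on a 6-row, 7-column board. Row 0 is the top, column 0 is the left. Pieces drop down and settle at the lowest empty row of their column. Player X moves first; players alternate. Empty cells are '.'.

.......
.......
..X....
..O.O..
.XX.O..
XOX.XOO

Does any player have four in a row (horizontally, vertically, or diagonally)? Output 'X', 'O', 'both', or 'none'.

none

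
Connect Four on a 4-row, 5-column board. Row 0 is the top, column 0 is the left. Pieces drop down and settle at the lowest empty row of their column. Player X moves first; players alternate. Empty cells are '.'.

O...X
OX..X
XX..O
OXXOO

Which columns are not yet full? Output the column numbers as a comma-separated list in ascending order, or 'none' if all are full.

Answer: 1,2,3

Derivation:
col 0: top cell = 'O' → FULL
col 1: top cell = '.' → open
col 2: top cell = '.' → open
col 3: top cell = '.' → open
col 4: top cell = 'X' → FULL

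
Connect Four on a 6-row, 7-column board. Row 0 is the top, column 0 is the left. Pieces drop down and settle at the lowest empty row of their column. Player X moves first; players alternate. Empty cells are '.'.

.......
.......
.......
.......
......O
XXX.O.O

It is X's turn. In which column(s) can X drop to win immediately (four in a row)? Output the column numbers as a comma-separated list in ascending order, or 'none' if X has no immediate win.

col 0: drop X → no win
col 1: drop X → no win
col 2: drop X → no win
col 3: drop X → WIN!
col 4: drop X → no win
col 5: drop X → no win
col 6: drop X → no win

Answer: 3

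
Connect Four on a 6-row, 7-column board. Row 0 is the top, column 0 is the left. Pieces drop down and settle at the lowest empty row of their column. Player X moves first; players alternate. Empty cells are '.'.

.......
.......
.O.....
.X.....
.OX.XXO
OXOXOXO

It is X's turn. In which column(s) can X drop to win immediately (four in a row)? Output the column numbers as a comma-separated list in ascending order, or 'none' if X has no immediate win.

col 0: drop X → no win
col 1: drop X → no win
col 2: drop X → no win
col 3: drop X → WIN!
col 4: drop X → no win
col 5: drop X → no win
col 6: drop X → no win

Answer: 3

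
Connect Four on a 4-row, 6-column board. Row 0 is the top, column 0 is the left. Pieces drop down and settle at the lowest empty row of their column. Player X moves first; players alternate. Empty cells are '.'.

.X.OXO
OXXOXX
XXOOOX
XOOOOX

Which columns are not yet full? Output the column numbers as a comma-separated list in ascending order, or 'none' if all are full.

Answer: 0,2

Derivation:
col 0: top cell = '.' → open
col 1: top cell = 'X' → FULL
col 2: top cell = '.' → open
col 3: top cell = 'O' → FULL
col 4: top cell = 'X' → FULL
col 5: top cell = 'O' → FULL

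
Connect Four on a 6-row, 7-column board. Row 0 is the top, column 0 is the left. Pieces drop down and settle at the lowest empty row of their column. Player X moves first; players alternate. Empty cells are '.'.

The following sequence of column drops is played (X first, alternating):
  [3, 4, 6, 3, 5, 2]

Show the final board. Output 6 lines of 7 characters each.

Move 1: X drops in col 3, lands at row 5
Move 2: O drops in col 4, lands at row 5
Move 3: X drops in col 6, lands at row 5
Move 4: O drops in col 3, lands at row 4
Move 5: X drops in col 5, lands at row 5
Move 6: O drops in col 2, lands at row 5

Answer: .......
.......
.......
.......
...O...
..OXOXX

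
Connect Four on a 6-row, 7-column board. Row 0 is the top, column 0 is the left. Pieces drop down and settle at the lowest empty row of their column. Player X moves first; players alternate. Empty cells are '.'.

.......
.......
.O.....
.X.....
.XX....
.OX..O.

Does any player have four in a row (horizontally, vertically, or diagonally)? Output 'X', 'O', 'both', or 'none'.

none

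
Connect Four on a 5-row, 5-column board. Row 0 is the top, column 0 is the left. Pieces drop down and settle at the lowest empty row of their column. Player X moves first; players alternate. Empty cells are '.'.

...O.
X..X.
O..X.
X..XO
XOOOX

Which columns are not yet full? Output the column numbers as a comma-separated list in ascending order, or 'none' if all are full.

col 0: top cell = '.' → open
col 1: top cell = '.' → open
col 2: top cell = '.' → open
col 3: top cell = 'O' → FULL
col 4: top cell = '.' → open

Answer: 0,1,2,4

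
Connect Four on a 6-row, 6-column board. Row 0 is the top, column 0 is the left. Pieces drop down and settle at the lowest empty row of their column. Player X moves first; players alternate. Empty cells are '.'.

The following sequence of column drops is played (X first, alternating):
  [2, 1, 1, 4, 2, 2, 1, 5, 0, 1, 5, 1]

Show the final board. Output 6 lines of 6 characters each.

Move 1: X drops in col 2, lands at row 5
Move 2: O drops in col 1, lands at row 5
Move 3: X drops in col 1, lands at row 4
Move 4: O drops in col 4, lands at row 5
Move 5: X drops in col 2, lands at row 4
Move 6: O drops in col 2, lands at row 3
Move 7: X drops in col 1, lands at row 3
Move 8: O drops in col 5, lands at row 5
Move 9: X drops in col 0, lands at row 5
Move 10: O drops in col 1, lands at row 2
Move 11: X drops in col 5, lands at row 4
Move 12: O drops in col 1, lands at row 1

Answer: ......
.O....
.O....
.XO...
.XX..X
XOX.OO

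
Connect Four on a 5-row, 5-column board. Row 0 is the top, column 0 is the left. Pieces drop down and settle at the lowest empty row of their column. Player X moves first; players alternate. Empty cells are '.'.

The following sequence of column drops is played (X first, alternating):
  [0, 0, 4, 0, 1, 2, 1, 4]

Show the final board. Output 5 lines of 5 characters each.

Answer: .....
.....
O....
OX..O
XXO.X

Derivation:
Move 1: X drops in col 0, lands at row 4
Move 2: O drops in col 0, lands at row 3
Move 3: X drops in col 4, lands at row 4
Move 4: O drops in col 0, lands at row 2
Move 5: X drops in col 1, lands at row 4
Move 6: O drops in col 2, lands at row 4
Move 7: X drops in col 1, lands at row 3
Move 8: O drops in col 4, lands at row 3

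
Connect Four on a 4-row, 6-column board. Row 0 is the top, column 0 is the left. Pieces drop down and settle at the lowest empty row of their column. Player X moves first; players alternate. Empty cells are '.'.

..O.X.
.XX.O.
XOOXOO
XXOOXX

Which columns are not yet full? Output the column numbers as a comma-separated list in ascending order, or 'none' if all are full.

col 0: top cell = '.' → open
col 1: top cell = '.' → open
col 2: top cell = 'O' → FULL
col 3: top cell = '.' → open
col 4: top cell = 'X' → FULL
col 5: top cell = '.' → open

Answer: 0,1,3,5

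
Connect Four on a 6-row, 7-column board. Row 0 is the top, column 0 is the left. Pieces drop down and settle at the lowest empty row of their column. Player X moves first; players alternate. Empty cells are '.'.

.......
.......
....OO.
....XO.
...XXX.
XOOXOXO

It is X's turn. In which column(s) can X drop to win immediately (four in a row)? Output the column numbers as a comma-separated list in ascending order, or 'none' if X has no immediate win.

Answer: 2,6

Derivation:
col 0: drop X → no win
col 1: drop X → no win
col 2: drop X → WIN!
col 3: drop X → no win
col 4: drop X → no win
col 5: drop X → no win
col 6: drop X → WIN!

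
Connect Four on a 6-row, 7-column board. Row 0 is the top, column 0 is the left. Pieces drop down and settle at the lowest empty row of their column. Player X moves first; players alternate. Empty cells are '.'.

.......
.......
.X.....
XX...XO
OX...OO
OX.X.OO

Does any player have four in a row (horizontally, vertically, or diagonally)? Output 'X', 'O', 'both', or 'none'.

X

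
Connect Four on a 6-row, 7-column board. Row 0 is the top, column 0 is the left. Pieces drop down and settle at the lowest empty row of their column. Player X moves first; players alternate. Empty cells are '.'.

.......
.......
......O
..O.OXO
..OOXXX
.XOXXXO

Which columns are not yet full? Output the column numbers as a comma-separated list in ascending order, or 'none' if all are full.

Answer: 0,1,2,3,4,5,6

Derivation:
col 0: top cell = '.' → open
col 1: top cell = '.' → open
col 2: top cell = '.' → open
col 3: top cell = '.' → open
col 4: top cell = '.' → open
col 5: top cell = '.' → open
col 6: top cell = '.' → open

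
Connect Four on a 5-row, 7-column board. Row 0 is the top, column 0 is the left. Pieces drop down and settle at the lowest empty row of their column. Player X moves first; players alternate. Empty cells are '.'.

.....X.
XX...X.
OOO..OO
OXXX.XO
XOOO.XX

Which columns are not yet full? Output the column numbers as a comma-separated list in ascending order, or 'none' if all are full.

col 0: top cell = '.' → open
col 1: top cell = '.' → open
col 2: top cell = '.' → open
col 3: top cell = '.' → open
col 4: top cell = '.' → open
col 5: top cell = 'X' → FULL
col 6: top cell = '.' → open

Answer: 0,1,2,3,4,6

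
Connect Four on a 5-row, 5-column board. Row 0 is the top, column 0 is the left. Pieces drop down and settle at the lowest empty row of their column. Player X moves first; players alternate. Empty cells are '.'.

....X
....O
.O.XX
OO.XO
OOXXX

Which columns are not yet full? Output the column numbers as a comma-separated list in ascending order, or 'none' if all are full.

Answer: 0,1,2,3

Derivation:
col 0: top cell = '.' → open
col 1: top cell = '.' → open
col 2: top cell = '.' → open
col 3: top cell = '.' → open
col 4: top cell = 'X' → FULL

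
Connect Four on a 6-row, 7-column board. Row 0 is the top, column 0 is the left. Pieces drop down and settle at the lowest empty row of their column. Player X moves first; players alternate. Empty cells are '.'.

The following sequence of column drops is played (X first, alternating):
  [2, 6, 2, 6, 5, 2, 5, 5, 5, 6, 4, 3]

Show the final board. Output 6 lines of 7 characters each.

Answer: .......
.......
.....X.
..O..OO
..X..XO
..XOXXO

Derivation:
Move 1: X drops in col 2, lands at row 5
Move 2: O drops in col 6, lands at row 5
Move 3: X drops in col 2, lands at row 4
Move 4: O drops in col 6, lands at row 4
Move 5: X drops in col 5, lands at row 5
Move 6: O drops in col 2, lands at row 3
Move 7: X drops in col 5, lands at row 4
Move 8: O drops in col 5, lands at row 3
Move 9: X drops in col 5, lands at row 2
Move 10: O drops in col 6, lands at row 3
Move 11: X drops in col 4, lands at row 5
Move 12: O drops in col 3, lands at row 5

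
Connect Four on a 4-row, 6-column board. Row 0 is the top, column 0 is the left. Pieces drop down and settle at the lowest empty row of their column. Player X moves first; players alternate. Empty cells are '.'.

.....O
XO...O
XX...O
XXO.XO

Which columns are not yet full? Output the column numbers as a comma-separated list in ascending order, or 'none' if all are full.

Answer: 0,1,2,3,4

Derivation:
col 0: top cell = '.' → open
col 1: top cell = '.' → open
col 2: top cell = '.' → open
col 3: top cell = '.' → open
col 4: top cell = '.' → open
col 5: top cell = 'O' → FULL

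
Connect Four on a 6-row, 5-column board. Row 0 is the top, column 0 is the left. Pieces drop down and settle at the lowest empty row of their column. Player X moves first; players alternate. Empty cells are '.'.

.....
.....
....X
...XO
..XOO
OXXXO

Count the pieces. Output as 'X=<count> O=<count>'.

X=6 O=5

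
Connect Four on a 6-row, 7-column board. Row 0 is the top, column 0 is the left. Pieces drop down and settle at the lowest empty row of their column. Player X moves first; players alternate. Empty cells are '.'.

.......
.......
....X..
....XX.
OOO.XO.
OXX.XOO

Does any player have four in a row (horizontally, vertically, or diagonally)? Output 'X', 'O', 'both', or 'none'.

X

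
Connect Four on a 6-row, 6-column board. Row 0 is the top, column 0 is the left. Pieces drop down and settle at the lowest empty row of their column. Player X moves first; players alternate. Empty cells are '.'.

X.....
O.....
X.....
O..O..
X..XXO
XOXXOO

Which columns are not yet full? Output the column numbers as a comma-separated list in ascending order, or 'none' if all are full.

col 0: top cell = 'X' → FULL
col 1: top cell = '.' → open
col 2: top cell = '.' → open
col 3: top cell = '.' → open
col 4: top cell = '.' → open
col 5: top cell = '.' → open

Answer: 1,2,3,4,5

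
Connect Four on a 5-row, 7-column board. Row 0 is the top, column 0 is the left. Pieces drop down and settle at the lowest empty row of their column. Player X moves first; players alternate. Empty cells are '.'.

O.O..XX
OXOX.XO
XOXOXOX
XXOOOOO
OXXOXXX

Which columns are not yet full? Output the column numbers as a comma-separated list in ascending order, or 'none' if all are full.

Answer: 1,3,4

Derivation:
col 0: top cell = 'O' → FULL
col 1: top cell = '.' → open
col 2: top cell = 'O' → FULL
col 3: top cell = '.' → open
col 4: top cell = '.' → open
col 5: top cell = 'X' → FULL
col 6: top cell = 'X' → FULL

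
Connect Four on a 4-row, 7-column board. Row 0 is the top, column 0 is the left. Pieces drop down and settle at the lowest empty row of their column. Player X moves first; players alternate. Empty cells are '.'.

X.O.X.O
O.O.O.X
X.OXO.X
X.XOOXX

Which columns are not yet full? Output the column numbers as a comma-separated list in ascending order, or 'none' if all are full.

Answer: 1,3,5

Derivation:
col 0: top cell = 'X' → FULL
col 1: top cell = '.' → open
col 2: top cell = 'O' → FULL
col 3: top cell = '.' → open
col 4: top cell = 'X' → FULL
col 5: top cell = '.' → open
col 6: top cell = 'O' → FULL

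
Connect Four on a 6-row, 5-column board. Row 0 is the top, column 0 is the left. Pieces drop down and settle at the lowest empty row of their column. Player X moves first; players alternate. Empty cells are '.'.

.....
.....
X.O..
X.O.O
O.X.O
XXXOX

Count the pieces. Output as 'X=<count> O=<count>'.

X=7 O=6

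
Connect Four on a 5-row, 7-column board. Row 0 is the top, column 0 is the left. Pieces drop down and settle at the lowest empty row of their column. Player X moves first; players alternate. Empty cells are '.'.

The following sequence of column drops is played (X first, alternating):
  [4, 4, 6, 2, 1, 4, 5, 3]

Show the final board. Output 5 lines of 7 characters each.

Move 1: X drops in col 4, lands at row 4
Move 2: O drops in col 4, lands at row 3
Move 3: X drops in col 6, lands at row 4
Move 4: O drops in col 2, lands at row 4
Move 5: X drops in col 1, lands at row 4
Move 6: O drops in col 4, lands at row 2
Move 7: X drops in col 5, lands at row 4
Move 8: O drops in col 3, lands at row 4

Answer: .......
.......
....O..
....O..
.XOOXXX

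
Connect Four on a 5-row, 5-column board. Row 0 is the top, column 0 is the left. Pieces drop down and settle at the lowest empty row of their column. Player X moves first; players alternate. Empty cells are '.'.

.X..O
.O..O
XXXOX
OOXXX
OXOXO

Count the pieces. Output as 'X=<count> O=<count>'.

X=10 O=9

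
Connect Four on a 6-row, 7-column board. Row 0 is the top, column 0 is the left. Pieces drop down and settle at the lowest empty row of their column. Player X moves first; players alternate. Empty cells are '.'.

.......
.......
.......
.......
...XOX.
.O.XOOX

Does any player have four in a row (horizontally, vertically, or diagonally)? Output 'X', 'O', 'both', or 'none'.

none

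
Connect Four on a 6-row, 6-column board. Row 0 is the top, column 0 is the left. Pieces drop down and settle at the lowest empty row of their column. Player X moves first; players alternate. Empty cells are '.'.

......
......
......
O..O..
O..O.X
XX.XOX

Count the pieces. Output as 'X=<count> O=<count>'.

X=5 O=5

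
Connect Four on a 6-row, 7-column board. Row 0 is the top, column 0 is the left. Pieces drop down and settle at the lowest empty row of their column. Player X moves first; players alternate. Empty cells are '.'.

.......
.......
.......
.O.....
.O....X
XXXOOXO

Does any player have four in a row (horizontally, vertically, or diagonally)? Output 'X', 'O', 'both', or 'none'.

none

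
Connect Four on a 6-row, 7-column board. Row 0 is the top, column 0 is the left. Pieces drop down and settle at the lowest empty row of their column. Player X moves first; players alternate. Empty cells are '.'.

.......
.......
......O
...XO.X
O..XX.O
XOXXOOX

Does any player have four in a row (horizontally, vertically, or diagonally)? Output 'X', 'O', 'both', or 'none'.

none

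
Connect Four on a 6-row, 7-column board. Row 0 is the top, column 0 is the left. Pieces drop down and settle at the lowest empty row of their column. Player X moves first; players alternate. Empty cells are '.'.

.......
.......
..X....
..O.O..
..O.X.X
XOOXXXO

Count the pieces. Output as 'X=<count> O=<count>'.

X=7 O=6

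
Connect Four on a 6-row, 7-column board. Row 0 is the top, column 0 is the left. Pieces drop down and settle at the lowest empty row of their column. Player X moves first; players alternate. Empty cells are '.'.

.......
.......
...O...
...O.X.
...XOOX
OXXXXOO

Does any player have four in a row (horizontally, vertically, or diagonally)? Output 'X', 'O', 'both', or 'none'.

X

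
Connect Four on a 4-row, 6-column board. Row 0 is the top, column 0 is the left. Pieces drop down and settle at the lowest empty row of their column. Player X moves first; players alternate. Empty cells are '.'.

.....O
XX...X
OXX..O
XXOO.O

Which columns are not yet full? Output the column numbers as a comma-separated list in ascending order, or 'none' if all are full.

col 0: top cell = '.' → open
col 1: top cell = '.' → open
col 2: top cell = '.' → open
col 3: top cell = '.' → open
col 4: top cell = '.' → open
col 5: top cell = 'O' → FULL

Answer: 0,1,2,3,4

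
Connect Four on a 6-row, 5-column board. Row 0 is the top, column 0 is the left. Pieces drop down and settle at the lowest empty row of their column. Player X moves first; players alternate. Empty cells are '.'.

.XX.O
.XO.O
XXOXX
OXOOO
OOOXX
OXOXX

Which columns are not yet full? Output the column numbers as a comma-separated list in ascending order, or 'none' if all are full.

Answer: 0,3

Derivation:
col 0: top cell = '.' → open
col 1: top cell = 'X' → FULL
col 2: top cell = 'X' → FULL
col 3: top cell = '.' → open
col 4: top cell = 'O' → FULL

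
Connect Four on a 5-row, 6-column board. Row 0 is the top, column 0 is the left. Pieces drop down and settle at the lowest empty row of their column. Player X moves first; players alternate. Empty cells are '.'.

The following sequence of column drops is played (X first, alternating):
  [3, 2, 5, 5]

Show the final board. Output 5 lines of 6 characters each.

Answer: ......
......
......
.....O
..OX.X

Derivation:
Move 1: X drops in col 3, lands at row 4
Move 2: O drops in col 2, lands at row 4
Move 3: X drops in col 5, lands at row 4
Move 4: O drops in col 5, lands at row 3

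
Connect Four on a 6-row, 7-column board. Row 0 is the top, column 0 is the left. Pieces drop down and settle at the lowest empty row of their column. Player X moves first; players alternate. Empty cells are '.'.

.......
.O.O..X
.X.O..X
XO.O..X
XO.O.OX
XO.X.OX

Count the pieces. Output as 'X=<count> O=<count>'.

X=10 O=10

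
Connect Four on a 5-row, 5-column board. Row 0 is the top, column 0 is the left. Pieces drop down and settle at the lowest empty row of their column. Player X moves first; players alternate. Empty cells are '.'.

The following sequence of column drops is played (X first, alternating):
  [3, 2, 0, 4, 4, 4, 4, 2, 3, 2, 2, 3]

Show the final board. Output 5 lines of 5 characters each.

Answer: .....
..X.X
..OOO
..OXX
X.OXO

Derivation:
Move 1: X drops in col 3, lands at row 4
Move 2: O drops in col 2, lands at row 4
Move 3: X drops in col 0, lands at row 4
Move 4: O drops in col 4, lands at row 4
Move 5: X drops in col 4, lands at row 3
Move 6: O drops in col 4, lands at row 2
Move 7: X drops in col 4, lands at row 1
Move 8: O drops in col 2, lands at row 3
Move 9: X drops in col 3, lands at row 3
Move 10: O drops in col 2, lands at row 2
Move 11: X drops in col 2, lands at row 1
Move 12: O drops in col 3, lands at row 2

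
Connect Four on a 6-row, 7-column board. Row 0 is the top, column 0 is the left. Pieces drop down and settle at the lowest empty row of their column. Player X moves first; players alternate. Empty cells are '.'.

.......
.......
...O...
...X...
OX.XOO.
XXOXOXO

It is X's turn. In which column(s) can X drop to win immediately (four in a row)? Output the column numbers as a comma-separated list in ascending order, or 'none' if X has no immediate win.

col 0: drop X → no win
col 1: drop X → no win
col 2: drop X → no win
col 3: drop X → no win
col 4: drop X → no win
col 5: drop X → no win
col 6: drop X → no win

Answer: none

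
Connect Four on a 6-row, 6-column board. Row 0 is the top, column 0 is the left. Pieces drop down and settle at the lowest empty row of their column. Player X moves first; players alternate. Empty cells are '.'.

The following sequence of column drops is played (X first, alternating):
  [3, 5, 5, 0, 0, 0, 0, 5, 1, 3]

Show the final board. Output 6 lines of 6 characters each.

Move 1: X drops in col 3, lands at row 5
Move 2: O drops in col 5, lands at row 5
Move 3: X drops in col 5, lands at row 4
Move 4: O drops in col 0, lands at row 5
Move 5: X drops in col 0, lands at row 4
Move 6: O drops in col 0, lands at row 3
Move 7: X drops in col 0, lands at row 2
Move 8: O drops in col 5, lands at row 3
Move 9: X drops in col 1, lands at row 5
Move 10: O drops in col 3, lands at row 4

Answer: ......
......
X.....
O....O
X..O.X
OX.X.O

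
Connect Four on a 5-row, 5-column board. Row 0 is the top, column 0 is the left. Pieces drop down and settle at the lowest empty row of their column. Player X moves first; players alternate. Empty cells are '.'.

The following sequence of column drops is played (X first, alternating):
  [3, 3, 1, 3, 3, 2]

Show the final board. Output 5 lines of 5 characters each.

Move 1: X drops in col 3, lands at row 4
Move 2: O drops in col 3, lands at row 3
Move 3: X drops in col 1, lands at row 4
Move 4: O drops in col 3, lands at row 2
Move 5: X drops in col 3, lands at row 1
Move 6: O drops in col 2, lands at row 4

Answer: .....
...X.
...O.
...O.
.XOX.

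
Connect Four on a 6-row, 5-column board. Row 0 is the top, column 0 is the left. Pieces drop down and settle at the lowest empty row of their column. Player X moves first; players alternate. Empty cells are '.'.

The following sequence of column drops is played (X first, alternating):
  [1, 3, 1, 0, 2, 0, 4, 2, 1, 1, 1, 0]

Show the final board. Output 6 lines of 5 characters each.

Answer: .....
.X...
.O...
OX...
OXO..
OXXOX

Derivation:
Move 1: X drops in col 1, lands at row 5
Move 2: O drops in col 3, lands at row 5
Move 3: X drops in col 1, lands at row 4
Move 4: O drops in col 0, lands at row 5
Move 5: X drops in col 2, lands at row 5
Move 6: O drops in col 0, lands at row 4
Move 7: X drops in col 4, lands at row 5
Move 8: O drops in col 2, lands at row 4
Move 9: X drops in col 1, lands at row 3
Move 10: O drops in col 1, lands at row 2
Move 11: X drops in col 1, lands at row 1
Move 12: O drops in col 0, lands at row 3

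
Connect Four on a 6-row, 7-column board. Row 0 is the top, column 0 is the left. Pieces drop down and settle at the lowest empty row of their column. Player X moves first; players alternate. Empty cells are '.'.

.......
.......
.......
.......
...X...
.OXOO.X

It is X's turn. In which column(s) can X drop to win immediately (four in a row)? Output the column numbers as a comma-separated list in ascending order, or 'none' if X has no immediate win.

col 0: drop X → no win
col 1: drop X → no win
col 2: drop X → no win
col 3: drop X → no win
col 4: drop X → no win
col 5: drop X → no win
col 6: drop X → no win

Answer: none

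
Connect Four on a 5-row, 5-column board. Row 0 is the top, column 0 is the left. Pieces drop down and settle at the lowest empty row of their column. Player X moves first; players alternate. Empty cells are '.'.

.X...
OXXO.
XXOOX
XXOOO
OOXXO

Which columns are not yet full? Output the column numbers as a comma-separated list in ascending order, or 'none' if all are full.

Answer: 0,2,3,4

Derivation:
col 0: top cell = '.' → open
col 1: top cell = 'X' → FULL
col 2: top cell = '.' → open
col 3: top cell = '.' → open
col 4: top cell = '.' → open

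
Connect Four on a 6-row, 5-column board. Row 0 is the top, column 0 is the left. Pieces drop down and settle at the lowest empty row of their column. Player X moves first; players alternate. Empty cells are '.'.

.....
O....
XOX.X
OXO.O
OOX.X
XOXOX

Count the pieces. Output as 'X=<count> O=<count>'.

X=9 O=9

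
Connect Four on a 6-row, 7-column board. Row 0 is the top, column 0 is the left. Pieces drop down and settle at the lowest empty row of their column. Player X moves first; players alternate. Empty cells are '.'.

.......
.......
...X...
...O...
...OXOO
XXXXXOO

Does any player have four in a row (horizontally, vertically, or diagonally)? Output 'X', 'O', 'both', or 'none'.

X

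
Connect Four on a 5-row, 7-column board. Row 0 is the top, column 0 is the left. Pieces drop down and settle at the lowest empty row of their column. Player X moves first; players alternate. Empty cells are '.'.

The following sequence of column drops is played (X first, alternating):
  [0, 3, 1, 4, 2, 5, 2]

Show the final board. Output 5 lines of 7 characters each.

Answer: .......
.......
.......
..X....
XXXOOO.

Derivation:
Move 1: X drops in col 0, lands at row 4
Move 2: O drops in col 3, lands at row 4
Move 3: X drops in col 1, lands at row 4
Move 4: O drops in col 4, lands at row 4
Move 5: X drops in col 2, lands at row 4
Move 6: O drops in col 5, lands at row 4
Move 7: X drops in col 2, lands at row 3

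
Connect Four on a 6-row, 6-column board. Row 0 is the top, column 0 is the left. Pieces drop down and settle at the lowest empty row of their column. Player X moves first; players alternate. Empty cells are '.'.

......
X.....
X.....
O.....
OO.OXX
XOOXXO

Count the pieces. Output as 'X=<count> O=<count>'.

X=7 O=7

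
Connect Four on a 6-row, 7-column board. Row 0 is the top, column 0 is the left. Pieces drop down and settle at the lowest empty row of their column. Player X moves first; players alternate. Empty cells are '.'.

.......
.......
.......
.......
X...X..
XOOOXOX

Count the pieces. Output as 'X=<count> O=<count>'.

X=5 O=4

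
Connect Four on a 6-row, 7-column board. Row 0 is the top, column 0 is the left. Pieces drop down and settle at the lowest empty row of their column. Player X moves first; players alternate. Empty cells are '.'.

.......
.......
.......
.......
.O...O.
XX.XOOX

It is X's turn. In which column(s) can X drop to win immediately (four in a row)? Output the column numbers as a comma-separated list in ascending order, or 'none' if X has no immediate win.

col 0: drop X → no win
col 1: drop X → no win
col 2: drop X → WIN!
col 3: drop X → no win
col 4: drop X → no win
col 5: drop X → no win
col 6: drop X → no win

Answer: 2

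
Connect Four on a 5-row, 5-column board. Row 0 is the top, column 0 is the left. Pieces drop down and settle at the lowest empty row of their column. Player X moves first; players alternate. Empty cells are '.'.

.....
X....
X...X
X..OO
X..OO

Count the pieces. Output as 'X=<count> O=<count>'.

X=5 O=4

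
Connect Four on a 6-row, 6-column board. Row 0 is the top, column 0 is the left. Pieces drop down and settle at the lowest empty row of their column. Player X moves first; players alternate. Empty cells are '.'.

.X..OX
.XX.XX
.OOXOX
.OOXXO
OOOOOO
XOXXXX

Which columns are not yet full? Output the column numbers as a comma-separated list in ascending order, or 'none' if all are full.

Answer: 0,2,3

Derivation:
col 0: top cell = '.' → open
col 1: top cell = 'X' → FULL
col 2: top cell = '.' → open
col 3: top cell = '.' → open
col 4: top cell = 'O' → FULL
col 5: top cell = 'X' → FULL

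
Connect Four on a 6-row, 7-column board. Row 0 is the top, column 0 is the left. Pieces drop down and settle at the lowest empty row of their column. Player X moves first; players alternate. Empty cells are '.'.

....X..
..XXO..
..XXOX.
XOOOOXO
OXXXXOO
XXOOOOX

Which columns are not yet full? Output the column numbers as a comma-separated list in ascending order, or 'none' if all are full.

col 0: top cell = '.' → open
col 1: top cell = '.' → open
col 2: top cell = '.' → open
col 3: top cell = '.' → open
col 4: top cell = 'X' → FULL
col 5: top cell = '.' → open
col 6: top cell = '.' → open

Answer: 0,1,2,3,5,6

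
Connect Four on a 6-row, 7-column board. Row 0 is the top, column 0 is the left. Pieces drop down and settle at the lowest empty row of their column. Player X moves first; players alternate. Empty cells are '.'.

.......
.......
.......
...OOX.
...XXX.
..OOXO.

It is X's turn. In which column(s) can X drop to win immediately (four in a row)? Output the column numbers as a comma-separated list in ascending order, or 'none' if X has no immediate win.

col 0: drop X → no win
col 1: drop X → no win
col 2: drop X → WIN!
col 3: drop X → no win
col 4: drop X → no win
col 5: drop X → no win
col 6: drop X → no win

Answer: 2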